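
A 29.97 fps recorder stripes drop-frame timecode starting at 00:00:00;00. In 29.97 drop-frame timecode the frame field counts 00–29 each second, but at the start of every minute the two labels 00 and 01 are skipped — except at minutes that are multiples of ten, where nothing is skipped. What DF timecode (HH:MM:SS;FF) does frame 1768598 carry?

16:23:32;08

Ten DF minutes hold 17982 frames, so frame 1768598 lies in block 98 (frames 1762236–1780217) with 6362 frames into that block.
The block's first minute is 1800 frames and the rest 1798 each; 6362 frames reaches minute 3, so 98 × 18 + 3 × 2 = 1770 labels have been skipped so far.
Adding those back, label number 1768598 + 1770 = 1770368 at 30 labels/s is 59012 s + 8 f = 16 h 23 min 32 s frame 8, i.e. 16:23:32;08.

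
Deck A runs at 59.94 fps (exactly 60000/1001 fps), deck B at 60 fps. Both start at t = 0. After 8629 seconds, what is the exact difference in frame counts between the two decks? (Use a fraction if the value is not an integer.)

517740/1001 frames

A emits 60000/1001 × 8629 = 517740000/1001 frames; B emits 60 × 8629 = 517740.
Difference = 517740/1001 frames (≈ 517.2228); B is ahead of A.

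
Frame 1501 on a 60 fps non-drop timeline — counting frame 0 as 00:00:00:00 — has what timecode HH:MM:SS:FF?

00:00:25:01

1501 ÷ 60 = 25 full seconds, remainder 1 frame.
25 s = 0 h 0 min 25 s.
Timecode: 00:00:25:01.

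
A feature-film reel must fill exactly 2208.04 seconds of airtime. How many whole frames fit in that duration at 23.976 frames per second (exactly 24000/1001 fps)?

Frames = 2208.04 × 24000/1001 = 52992960/1001 ≈ 52940.0200.
Complete frames: 52940.

52940 frames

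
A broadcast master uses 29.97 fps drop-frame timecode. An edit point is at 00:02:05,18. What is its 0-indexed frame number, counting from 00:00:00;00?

3764

Complete 10-minute blocks: 0, each 17982 frames → 0.
Remaining 2 whole minutes in the current block: 1800 + 1 × 1798 = 3598 frames.
Within the current minute: 5 × 30 + 18 − 2 = 166 (labels ;00/;01 skipped at this minute). Total = 0 + 3598 + 166 = 3764.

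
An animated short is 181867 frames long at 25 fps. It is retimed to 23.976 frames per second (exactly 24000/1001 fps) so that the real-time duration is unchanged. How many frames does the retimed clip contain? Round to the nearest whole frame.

174418 frames

Frames at target rate = 181867 × (24000/1001) / (25) = 24941760/143 ≈ 174417.902.
Nearest whole frame: 174418.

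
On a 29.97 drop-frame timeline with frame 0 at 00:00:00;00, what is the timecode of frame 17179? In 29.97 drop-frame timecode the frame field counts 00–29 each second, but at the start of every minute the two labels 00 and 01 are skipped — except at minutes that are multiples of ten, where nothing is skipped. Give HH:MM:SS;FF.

Ten DF minutes hold 17982 frames, so frame 17179 lies in block 0 (frames 0–17981) with 17179 frames into that block.
The block's first minute is 1800 frames and the rest 1798 each; 17179 frames reaches minute 9, so 0 × 18 + 9 × 2 = 18 labels have been skipped so far.
Adding those back, label number 17179 + 18 = 17197 at 30 labels/s is 573 s + 7 f = 0 h 9 min 33 s frame 7, i.e. 00:09:33;07.

00:09:33;07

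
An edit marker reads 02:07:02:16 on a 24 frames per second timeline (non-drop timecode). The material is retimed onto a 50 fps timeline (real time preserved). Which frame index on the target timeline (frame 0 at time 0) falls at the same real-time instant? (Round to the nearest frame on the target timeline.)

frame 381133

Source frame index: (2×3600 + 7×60 + 2) × 24 + 16 = 182944.
Real time: 182944 / (24) = 22868/3 s.
Target frame: (22868/3) × (50) = 1143400/3 ≈ 381133.333 → 381133.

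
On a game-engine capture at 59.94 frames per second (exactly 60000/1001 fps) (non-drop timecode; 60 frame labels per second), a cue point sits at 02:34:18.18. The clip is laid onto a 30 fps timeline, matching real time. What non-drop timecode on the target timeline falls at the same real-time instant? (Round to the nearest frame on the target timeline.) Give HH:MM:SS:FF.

02:34:27:17

Source frame index: (2×3600 + 34×60 + 18) × 60 + 18 = 555498.
Real time: 555498 / (60000/1001) = 92675583/10000 s.
Target frame: (92675583/10000) × (30) = 278026749/1000 ≈ 278026.749 → 278027.
At 30 labels/s: frame 278027 → 02:34:27:17.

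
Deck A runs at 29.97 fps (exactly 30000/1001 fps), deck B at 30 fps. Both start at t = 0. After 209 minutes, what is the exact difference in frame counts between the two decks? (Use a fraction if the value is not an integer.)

34200/91 frames

209 min = 12540 s.
A emits 30000/1001 × 12540 = 34200000/91 frames; B emits 30 × 12540 = 376200.
Difference = 34200/91 frames (≈ 375.8242); B is ahead of A.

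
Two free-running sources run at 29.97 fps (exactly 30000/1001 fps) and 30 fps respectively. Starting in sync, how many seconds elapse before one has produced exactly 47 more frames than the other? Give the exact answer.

The gap grows by |30 − 30000/1001| = 30/1001 frames per second.
Time for a 47-frame gap: 47 ÷ (30/1001) = 47047/30 s.

47047/30 seconds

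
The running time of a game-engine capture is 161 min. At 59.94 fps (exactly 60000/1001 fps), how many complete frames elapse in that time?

579020 frames

161 min = 9660 s.
Frames = 9660 × 60000/1001 = 82800000/143 ≈ 579020.9790.
Complete frames: 579020.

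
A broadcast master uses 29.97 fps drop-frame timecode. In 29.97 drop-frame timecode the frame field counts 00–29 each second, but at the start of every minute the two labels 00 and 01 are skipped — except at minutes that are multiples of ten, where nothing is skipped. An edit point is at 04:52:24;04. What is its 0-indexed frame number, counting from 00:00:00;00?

Complete 10-minute blocks: 29, each 17982 frames → 521478.
Remaining 2 whole minutes in the current block: 1800 + 1 × 1798 = 3598 frames.
Within the current minute: 24 × 30 + 4 − 2 = 722 (labels ;00/;01 skipped at this minute). Total = 521478 + 3598 + 722 = 525798.

525798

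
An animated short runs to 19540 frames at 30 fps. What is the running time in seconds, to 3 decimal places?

Running time = 19540 × 1/30 = 1954/3 s ≈ 651.333 s.

651.333 seconds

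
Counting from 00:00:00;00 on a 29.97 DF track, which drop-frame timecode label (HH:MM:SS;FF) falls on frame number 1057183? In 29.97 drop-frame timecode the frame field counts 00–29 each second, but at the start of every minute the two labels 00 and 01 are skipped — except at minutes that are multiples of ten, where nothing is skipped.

09:47:54;21

Each 10-minute DF block holds 10 × 60 × 30 − 9 × 2 = 17982 frames. 1057183 ÷ 17982 → 58 full blocks, remainder 14227.
Within the partial block the first minute is 1800 frames and each further minute 1798, so 7 further minute boundaries passed. Total skipped labels = 18 × 58 + 2 × 7 = 1058.
Non-drop label index = 1057183 + 1058 = 1058241; at 30 labels/s that is 09:47:54:21, i.e. DF 09:47:54;21.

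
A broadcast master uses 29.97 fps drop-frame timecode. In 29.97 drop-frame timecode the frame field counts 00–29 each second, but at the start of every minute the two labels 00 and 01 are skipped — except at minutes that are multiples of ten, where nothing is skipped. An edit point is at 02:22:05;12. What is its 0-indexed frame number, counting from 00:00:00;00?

255506

As if non-drop at 30 labels/s: (2 × 3600 + 22 × 60 + 5) × 30 + 12 = 255762.
Minute boundaries passed: 142; those not divisible by 10: 142 − 14 = 128; dropped labels = 2 × 128 = 256.
Actual frame index = 255762 − 256 = 255506.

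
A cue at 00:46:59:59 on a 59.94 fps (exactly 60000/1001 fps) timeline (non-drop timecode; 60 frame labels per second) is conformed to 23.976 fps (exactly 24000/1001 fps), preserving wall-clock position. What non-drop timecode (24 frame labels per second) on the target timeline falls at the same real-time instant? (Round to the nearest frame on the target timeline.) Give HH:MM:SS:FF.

00:47:00:00

Source frame index: (0×3600 + 46×60 + 59) × 60 + 59 = 169199.
Real time: 169199 / (60000/1001) = 169368199/60000 s.
Target frame: (169368199/60000) × (24000/1001) = 338398/5 ≈ 67679.600 → 67680.
At 24 labels/s: frame 67680 → 00:47:00:00.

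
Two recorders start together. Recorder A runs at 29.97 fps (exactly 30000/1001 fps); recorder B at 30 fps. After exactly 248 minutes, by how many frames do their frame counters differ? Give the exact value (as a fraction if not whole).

446400/1001 frames

248 min = 14880 s.
A emits 30000/1001 × 14880 = 446400000/1001 frames; B emits 30 × 14880 = 446400.
Difference = 446400/1001 frames (≈ 445.9540); B is ahead of A.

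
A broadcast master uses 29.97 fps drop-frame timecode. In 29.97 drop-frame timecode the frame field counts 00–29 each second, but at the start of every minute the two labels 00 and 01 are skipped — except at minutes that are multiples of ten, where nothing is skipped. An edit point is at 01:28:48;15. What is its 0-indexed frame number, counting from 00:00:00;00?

159695

Complete 10-minute blocks: 8, each 17982 frames → 143856.
Remaining 8 whole minutes in the current block: 1800 + 7 × 1798 = 14386 frames.
Within the current minute: 48 × 30 + 15 − 2 = 1453 (labels ;00/;01 skipped at this minute). Total = 143856 + 14386 + 1453 = 159695.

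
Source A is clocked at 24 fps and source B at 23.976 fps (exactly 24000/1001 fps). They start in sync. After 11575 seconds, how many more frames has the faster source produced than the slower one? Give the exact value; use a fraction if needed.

A emits 24 × 11575 = 277800 frames; B emits 24000/1001 × 11575 = 277800000/1001.
Difference = 277800/1001 frames (≈ 277.5225); B is behind A.

277800/1001 frames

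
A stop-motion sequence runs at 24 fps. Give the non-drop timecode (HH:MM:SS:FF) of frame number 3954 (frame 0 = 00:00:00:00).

3954 ÷ 24 = 164 full seconds, remainder 18 frames.
164 s = 0 h 2 min 44 s.
Timecode: 00:02:44:18.

00:02:44:18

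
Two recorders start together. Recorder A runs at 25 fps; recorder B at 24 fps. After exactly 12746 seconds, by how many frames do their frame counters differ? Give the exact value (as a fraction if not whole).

A emits 25 × 12746 = 318650 frames; B emits 24 × 12746 = 305904.
Difference = 12746 frames; B is behind A.

12746 frames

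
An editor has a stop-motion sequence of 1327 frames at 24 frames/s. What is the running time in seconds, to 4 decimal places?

Running time = 1327 × 1/24 = 1327/24 s ≈ 55.2917 s.

55.2917 seconds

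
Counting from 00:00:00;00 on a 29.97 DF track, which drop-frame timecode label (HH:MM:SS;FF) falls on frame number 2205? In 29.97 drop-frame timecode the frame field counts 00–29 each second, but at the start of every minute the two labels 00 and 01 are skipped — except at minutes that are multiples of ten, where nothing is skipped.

Each 10-minute DF block holds 10 × 60 × 30 − 9 × 2 = 17982 frames. 2205 ÷ 17982 → 0 full blocks, remainder 2205.
Within the partial block the first minute is 1800 frames and each further minute 1798, so 1 further minute boundary passed. Total skipped labels = 18 × 0 + 2 × 1 = 2.
Non-drop label index = 2205 + 2 = 2207; at 30 labels/s that is 00:01:13:17, i.e. DF 00:01:13;17.

00:01:13;17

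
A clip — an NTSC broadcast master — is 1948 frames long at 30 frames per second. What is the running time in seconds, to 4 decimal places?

64.9333 seconds

Running time = 1948 × 1/30 = 974/15 s ≈ 64.9333 s.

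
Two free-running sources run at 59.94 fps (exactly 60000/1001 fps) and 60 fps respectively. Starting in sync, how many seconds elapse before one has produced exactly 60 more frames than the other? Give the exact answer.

1001 seconds

The gap grows by |60 − 60000/1001| = 60/1001 frames per second.
Time for a 60-frame gap: 60 ÷ (60/1001) = 1001 s.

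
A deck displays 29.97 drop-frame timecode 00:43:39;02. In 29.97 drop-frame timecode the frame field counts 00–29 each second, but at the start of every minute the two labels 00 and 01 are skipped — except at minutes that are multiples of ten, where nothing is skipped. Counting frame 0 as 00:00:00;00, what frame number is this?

Complete 10-minute blocks: 4, each 17982 frames → 71928.
Remaining 3 whole minutes in the current block: 1800 + 2 × 1798 = 5396 frames.
Within the current minute: 39 × 30 + 2 − 2 = 1170 (labels ;00/;01 skipped at this minute). Total = 71928 + 5396 + 1170 = 78494.

78494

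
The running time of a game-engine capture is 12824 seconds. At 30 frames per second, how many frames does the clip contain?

384720 frames

Frames = 12824 × 30 = 384720.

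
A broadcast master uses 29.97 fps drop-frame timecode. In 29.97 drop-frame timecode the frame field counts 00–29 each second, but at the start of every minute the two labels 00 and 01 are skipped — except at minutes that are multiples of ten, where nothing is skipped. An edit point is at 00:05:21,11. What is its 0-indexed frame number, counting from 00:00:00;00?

Complete 10-minute blocks: 0, each 17982 frames → 0.
Remaining 5 whole minutes in the current block: 1800 + 4 × 1798 = 8992 frames.
Within the current minute: 21 × 30 + 11 − 2 = 639 (labels ;00/;01 skipped at this minute). Total = 0 + 8992 + 639 = 9631.

9631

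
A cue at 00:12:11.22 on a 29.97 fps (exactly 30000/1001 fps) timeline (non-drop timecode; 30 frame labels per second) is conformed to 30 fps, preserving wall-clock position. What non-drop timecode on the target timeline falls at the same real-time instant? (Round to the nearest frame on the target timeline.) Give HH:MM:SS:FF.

00:12:12:14

Source frame index: (0×3600 + 12×60 + 11) × 30 + 22 = 21952.
Real time: 21952 / (30000/1001) = 1373372/1875 s.
Target frame: (1373372/1875) × (30) = 2746744/125 ≈ 21973.952 → 21974.
At 30 labels/s: frame 21974 → 00:12:12:14.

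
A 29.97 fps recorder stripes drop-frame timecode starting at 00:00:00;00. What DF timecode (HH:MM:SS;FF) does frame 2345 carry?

00:01:18;07

Each 10-minute DF block holds 10 × 60 × 30 − 9 × 2 = 17982 frames. 2345 ÷ 17982 → 0 full blocks, remainder 2345.
Within the partial block the first minute is 1800 frames and each further minute 1798, so 1 further minute boundary passed. Total skipped labels = 18 × 0 + 2 × 1 = 2.
Non-drop label index = 2345 + 2 = 2347; at 30 labels/s that is 00:01:18:07, i.e. DF 00:01:18;07.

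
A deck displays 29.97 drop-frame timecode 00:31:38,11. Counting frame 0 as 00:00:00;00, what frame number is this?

As if non-drop at 30 labels/s: (0 × 3600 + 31 × 60 + 38) × 30 + 11 = 56951.
Minute boundaries passed: 31; those not divisible by 10: 31 − 3 = 28; dropped labels = 2 × 28 = 56.
Actual frame index = 56951 − 56 = 56895.

56895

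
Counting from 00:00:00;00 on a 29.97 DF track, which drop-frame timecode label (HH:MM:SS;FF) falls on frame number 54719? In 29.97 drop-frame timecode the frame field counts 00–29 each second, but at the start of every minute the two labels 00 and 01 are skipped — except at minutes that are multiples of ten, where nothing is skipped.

Ten DF minutes hold 17982 frames, so frame 54719 lies in block 3 (frames 53946–71927) with 773 frames into that block.
The block's first minute is 1800 frames and the rest 1798 each; 773 frames reaches minute 0, so 3 × 18 + 0 × 2 = 54 labels have been skipped so far.
Adding those back, label number 54719 + 54 = 54773 at 30 labels/s is 1825 s + 23 f = 0 h 30 min 25 s frame 23, i.e. 00:30:25;23.

00:30:25;23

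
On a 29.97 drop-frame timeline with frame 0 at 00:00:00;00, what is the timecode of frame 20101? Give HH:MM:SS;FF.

00:11:10;21

Each 10-minute DF block holds 10 × 60 × 30 − 9 × 2 = 17982 frames. 20101 ÷ 17982 → 1 full block, remainder 2119.
Within the partial block the first minute is 1800 frames and each further minute 1798, so 1 further minute boundary passed. Total skipped labels = 18 × 1 + 2 × 1 = 20.
Non-drop label index = 20101 + 20 = 20121; at 30 labels/s that is 00:11:10:21, i.e. DF 00:11:10;21.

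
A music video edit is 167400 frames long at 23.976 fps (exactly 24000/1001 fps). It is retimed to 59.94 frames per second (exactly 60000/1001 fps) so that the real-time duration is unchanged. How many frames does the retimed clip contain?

418500 frames

Frames at target rate = 167400 × (60000/1001) / (24000/1001) = 418500.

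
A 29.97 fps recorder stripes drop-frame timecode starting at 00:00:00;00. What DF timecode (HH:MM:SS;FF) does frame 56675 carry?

00:31:31;01

Ten DF minutes hold 17982 frames, so frame 56675 lies in block 3 (frames 53946–71927) with 2729 frames into that block.
The block's first minute is 1800 frames and the rest 1798 each; 2729 frames reaches minute 1, so 3 × 18 + 1 × 2 = 56 labels have been skipped so far.
Adding those back, label number 56675 + 56 = 56731 at 30 labels/s is 1891 s + 1 f = 0 h 31 min 31 s frame 1, i.e. 00:31:31;01.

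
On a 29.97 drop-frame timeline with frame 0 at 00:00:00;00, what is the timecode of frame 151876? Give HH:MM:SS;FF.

01:24:27;18

Ten DF minutes hold 17982 frames, so frame 151876 lies in block 8 (frames 143856–161837) with 8020 frames into that block.
The block's first minute is 1800 frames and the rest 1798 each; 8020 frames reaches minute 4, so 8 × 18 + 4 × 2 = 152 labels have been skipped so far.
Adding those back, label number 151876 + 152 = 152028 at 30 labels/s is 5067 s + 18 f = 1 h 24 min 27 s frame 18, i.e. 01:24:27;18.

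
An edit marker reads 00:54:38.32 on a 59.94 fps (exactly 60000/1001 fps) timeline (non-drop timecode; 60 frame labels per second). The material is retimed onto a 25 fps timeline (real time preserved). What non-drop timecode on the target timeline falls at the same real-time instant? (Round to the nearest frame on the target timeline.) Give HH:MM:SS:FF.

00:54:41:20

Source frame index: (0×3600 + 54×60 + 38) × 60 + 32 = 196712.
Real time: 196712 / (60000/1001) = 24613589/7500 s.
Target frame: (24613589/7500) × (25) = 24613589/300 ≈ 82045.297 → 82045.
At 25 labels/s: frame 82045 → 00:54:41:20.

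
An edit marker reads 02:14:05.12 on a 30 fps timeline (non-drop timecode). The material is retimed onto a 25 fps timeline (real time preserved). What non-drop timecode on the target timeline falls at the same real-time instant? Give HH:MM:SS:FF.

Source frame index: (2×3600 + 14×60 + 5) × 30 + 12 = 241362.
Real time: 241362 / (30) = 40227/5 s.
Target frame: (40227/5) × (25) = 201135.
At 25 labels/s: frame 201135 → 02:14:05:10.

02:14:05:10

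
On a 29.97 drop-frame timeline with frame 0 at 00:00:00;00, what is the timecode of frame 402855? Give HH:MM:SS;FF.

Each 10-minute DF block holds 10 × 60 × 30 − 9 × 2 = 17982 frames. 402855 ÷ 17982 → 22 full blocks, remainder 7251.
Within the partial block the first minute is 1800 frames and each further minute 1798, so 4 further minute boundaries passed. Total skipped labels = 18 × 22 + 2 × 4 = 404.
Non-drop label index = 402855 + 404 = 403259; at 30 labels/s that is 03:44:01:29, i.e. DF 03:44:01;29.

03:44:01;29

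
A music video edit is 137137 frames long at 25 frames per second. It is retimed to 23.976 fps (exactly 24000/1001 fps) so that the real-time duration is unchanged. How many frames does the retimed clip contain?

Target frames = source frames × (target rate / source rate) = 137137 × (24000/1001)/(25) = 137137 × 960/1001 = 131520.

131520 frames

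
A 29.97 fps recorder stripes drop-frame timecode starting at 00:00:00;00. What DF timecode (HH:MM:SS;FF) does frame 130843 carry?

Ten DF minutes hold 17982 frames, so frame 130843 lies in block 7 (frames 125874–143855) with 4969 frames into that block.
The block's first minute is 1800 frames and the rest 1798 each; 4969 frames reaches minute 2, so 7 × 18 + 2 × 2 = 130 labels have been skipped so far.
Adding those back, label number 130843 + 130 = 130973 at 30 labels/s is 4365 s + 23 f = 1 h 12 min 45 s frame 23, i.e. 01:12:45;23.

01:12:45;23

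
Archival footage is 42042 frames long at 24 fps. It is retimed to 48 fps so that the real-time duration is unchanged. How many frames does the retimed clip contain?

84084 frames

Frames at target rate = 42042 × (48) / (24) = 84084.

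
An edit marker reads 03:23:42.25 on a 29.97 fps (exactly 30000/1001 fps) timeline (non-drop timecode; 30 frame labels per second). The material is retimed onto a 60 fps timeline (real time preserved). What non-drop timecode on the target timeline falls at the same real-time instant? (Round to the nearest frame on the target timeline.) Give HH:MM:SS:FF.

03:23:55:03

Source frame index: (3×3600 + 23×60 + 42) × 30 + 25 = 366685.
Real time: 366685 / (30000/1001) = 73410337/6000 s.
Target frame: (73410337/6000) × (60) = 73410337/100 ≈ 734103.370 → 734103.
At 60 labels/s: frame 734103 → 03:23:55:03.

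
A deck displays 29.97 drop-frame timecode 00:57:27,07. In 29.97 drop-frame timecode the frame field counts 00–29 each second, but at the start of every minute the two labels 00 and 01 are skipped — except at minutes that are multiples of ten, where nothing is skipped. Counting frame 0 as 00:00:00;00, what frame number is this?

103313

As if non-drop at 30 labels/s: (0 × 3600 + 57 × 60 + 27) × 30 + 7 = 103417.
Minute boundaries passed: 57; those not divisible by 10: 57 − 5 = 52; dropped labels = 2 × 52 = 104.
Actual frame index = 103417 − 104 = 103313.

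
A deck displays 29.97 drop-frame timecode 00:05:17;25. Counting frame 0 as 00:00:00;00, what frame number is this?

9525

Complete 10-minute blocks: 0, each 17982 frames → 0.
Remaining 5 whole minutes in the current block: 1800 + 4 × 1798 = 8992 frames.
Within the current minute: 17 × 30 + 25 − 2 = 533 (labels ;00/;01 skipped at this minute). Total = 0 + 8992 + 533 = 9525.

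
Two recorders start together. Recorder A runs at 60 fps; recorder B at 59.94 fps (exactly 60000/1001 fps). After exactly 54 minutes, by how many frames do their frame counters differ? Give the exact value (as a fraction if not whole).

54 min = 3240 s.
A emits 60 × 3240 = 194400 frames; B emits 60000/1001 × 3240 = 194400000/1001.
Difference = 194400/1001 frames (≈ 194.2058); B is behind A.

194400/1001 frames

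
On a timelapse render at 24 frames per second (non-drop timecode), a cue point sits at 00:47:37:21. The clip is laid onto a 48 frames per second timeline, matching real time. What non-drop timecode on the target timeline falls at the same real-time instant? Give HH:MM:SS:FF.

Source frame index: (0×3600 + 47×60 + 37) × 24 + 21 = 68589.
Real time: 68589 / (24) = 22863/8 s.
Target frame: (22863/8) × (48) = 137178.
At 48 labels/s: frame 137178 → 00:47:37:42.

00:47:37:42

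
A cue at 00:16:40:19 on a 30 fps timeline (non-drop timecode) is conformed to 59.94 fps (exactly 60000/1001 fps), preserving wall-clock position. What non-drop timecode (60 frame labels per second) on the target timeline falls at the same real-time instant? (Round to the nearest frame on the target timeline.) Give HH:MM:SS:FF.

00:16:39:38

Source frame index: (0×3600 + 16×60 + 40) × 30 + 19 = 30019.
Real time: 30019 / (30) = 30019/30 s.
Target frame: (30019/30) × (60000/1001) = 5458000/91 ≈ 59978.022 → 59978.
At 60 labels/s: frame 59978 → 00:16:39:38.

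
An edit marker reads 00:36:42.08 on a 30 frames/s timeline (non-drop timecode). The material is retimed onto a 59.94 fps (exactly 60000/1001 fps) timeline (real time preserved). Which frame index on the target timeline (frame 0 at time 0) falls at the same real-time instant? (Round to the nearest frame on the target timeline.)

frame 132004

Source frame index: (0×3600 + 36×60 + 42) × 30 + 8 = 66068.
Real time: 66068 / (30) = 33034/15 s.
Target frame: (33034/15) × (60000/1001) = 132136000/1001 ≈ 132003.996 → 132004.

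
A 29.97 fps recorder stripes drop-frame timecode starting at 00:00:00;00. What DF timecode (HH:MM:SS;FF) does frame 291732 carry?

Each 10-minute DF block holds 10 × 60 × 30 − 9 × 2 = 17982 frames. 291732 ÷ 17982 → 16 full blocks, remainder 4020.
Within the partial block the first minute is 1800 frames and each further minute 1798, so 2 further minute boundaries passed. Total skipped labels = 18 × 16 + 2 × 2 = 292.
Non-drop label index = 291732 + 292 = 292024; at 30 labels/s that is 02:42:14:04, i.e. DF 02:42:14;04.

02:42:14;04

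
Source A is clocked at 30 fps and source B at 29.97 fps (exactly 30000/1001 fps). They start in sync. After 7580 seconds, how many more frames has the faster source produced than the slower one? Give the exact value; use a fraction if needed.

227400/1001 frames

A emits 30 × 7580 = 227400 frames; B emits 30000/1001 × 7580 = 227400000/1001.
Difference = 227400/1001 frames (≈ 227.1728); B is behind A.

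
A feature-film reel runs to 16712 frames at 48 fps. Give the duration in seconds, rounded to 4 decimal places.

Running time = 16712 × 1/48 = 2089/6 s ≈ 348.1667 s.

348.1667 seconds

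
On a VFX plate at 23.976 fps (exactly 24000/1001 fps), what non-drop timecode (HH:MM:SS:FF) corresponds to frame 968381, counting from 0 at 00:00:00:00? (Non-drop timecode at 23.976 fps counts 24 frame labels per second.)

968381 ÷ 24 = 40349 full seconds, remainder 5 frames.
40349 s = 11 h 12 min 29 s.
Timecode: 11:12:29:05.

11:12:29:05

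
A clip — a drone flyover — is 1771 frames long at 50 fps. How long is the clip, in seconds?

Running time = 1771 / (50) = 35.42 s.

35.42 seconds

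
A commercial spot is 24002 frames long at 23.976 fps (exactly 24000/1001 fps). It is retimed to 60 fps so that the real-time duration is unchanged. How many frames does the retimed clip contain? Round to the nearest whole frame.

Frames at target rate = 24002 × (60) / (24000/1001) = 12013001/200 ≈ 60065.005.
Nearest whole frame: 60065.

60065 frames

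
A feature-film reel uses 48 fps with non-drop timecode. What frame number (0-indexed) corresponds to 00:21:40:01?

frame 62401

Total seconds to the label: (0 × 3600 + 21 × 60 + 40) = 1300.
Frame index = 1300 × 48 + 1 = 62401.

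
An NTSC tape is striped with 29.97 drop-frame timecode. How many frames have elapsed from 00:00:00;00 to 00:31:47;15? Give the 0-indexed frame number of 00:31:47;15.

Complete 10-minute blocks: 3, each 17982 frames → 53946.
Remaining 1 whole minute in the current block: 1800 + 0 × 1798 = 1800 frames.
Within the current minute: 47 × 30 + 15 − 2 = 1423 (labels ;00/;01 skipped at this minute). Total = 53946 + 1800 + 1423 = 57169.

57169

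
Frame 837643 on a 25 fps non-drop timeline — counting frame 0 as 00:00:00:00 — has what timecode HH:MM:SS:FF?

09:18:25:18

837643 ÷ 25 = 33505 full seconds, remainder 18 frames.
33505 s = 9 h 18 min 25 s.
Timecode: 09:18:25:18.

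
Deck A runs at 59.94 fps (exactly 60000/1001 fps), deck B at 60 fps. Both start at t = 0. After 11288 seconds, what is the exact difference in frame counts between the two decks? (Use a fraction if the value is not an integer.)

A emits 60000/1001 × 11288 = 677280000/1001 frames; B emits 60 × 11288 = 677280.
Difference = 677280/1001 frames (≈ 676.6034); B is ahead of A.

677280/1001 frames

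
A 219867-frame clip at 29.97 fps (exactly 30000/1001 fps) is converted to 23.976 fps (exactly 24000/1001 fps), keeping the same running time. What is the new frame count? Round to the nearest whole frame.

Frames at target rate = 219867 × (24000/1001) / (30000/1001) = 879468/5 ≈ 175893.600.
Nearest whole frame: 175894.

175894 frames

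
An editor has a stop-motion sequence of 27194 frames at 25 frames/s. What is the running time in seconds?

Running time = 27194 / (25) = 1087.76 s.

1087.76 seconds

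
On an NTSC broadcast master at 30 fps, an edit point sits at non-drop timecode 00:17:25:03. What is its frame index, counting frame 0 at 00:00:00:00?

Total seconds to the label: (0 × 3600 + 17 × 60 + 25) = 1045.
Frame index = 1045 × 30 + 3 = 31353.

frame 31353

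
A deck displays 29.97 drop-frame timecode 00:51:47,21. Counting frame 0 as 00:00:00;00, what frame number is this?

Complete 10-minute blocks: 5, each 17982 frames → 89910.
Remaining 1 whole minute in the current block: 1800 + 0 × 1798 = 1800 frames.
Within the current minute: 47 × 30 + 21 − 2 = 1429 (labels ;00/;01 skipped at this minute). Total = 89910 + 1800 + 1429 = 93139.

93139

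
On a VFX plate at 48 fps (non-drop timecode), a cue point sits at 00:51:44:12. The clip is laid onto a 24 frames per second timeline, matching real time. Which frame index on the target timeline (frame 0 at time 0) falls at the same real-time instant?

Source frame index: (0×3600 + 51×60 + 44) × 48 + 12 = 149004.
Real time: 149004 / (48) = 12417/4 s.
Target frame: (12417/4) × (24) = 74502.

frame 74502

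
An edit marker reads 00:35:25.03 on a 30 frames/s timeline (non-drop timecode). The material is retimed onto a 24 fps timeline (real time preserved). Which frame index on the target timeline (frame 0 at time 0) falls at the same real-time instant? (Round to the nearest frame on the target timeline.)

Source frame index: (0×3600 + 35×60 + 25) × 30 + 3 = 63753.
Real time: 63753 / (30) = 21251/10 s.
Target frame: (21251/10) × (24) = 255012/5 ≈ 51002.400 → 51002.

frame 51002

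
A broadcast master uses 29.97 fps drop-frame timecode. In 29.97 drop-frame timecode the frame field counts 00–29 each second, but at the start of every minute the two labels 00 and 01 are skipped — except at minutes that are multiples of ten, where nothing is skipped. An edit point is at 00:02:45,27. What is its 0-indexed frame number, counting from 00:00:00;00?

4973

Complete 10-minute blocks: 0, each 17982 frames → 0.
Remaining 2 whole minutes in the current block: 1800 + 1 × 1798 = 3598 frames.
Within the current minute: 45 × 30 + 27 − 2 = 1375 (labels ;00/;01 skipped at this minute). Total = 0 + 3598 + 1375 = 4973.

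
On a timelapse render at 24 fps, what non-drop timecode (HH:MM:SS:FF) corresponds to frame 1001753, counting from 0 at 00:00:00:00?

1001753 ÷ 24 = 41739 full seconds, remainder 17 frames.
41739 s = 11 h 35 min 39 s.
Timecode: 11:35:39:17.

11:35:39:17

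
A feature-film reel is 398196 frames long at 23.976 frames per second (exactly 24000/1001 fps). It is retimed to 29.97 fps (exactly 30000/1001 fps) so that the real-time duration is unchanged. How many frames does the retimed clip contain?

Frames at target rate = 398196 × (30000/1001) / (24000/1001) = 497745.

497745 frames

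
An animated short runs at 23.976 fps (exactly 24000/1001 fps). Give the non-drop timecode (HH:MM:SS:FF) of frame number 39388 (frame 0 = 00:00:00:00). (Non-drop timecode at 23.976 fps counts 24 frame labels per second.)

00:27:21:04

39388 ÷ 24 = 1641 full seconds, remainder 4 frames.
1641 s = 0 h 27 min 21 s.
Timecode: 00:27:21:04.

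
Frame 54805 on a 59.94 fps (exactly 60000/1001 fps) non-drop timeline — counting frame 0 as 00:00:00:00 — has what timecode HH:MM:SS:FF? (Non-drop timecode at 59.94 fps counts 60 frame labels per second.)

54805 ÷ 60 = 913 full seconds, remainder 25 frames.
913 s = 0 h 15 min 13 s.
Timecode: 00:15:13:25.

00:15:13:25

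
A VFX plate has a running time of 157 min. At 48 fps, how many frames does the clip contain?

452160 frames

157 min = 9420 s.
Frames = 9420 × 48 = 452160.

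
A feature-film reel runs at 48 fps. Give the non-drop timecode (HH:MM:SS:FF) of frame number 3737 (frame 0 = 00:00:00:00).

3737 ÷ 48 = 77 full seconds, remainder 41 frames.
77 s = 0 h 1 min 17 s.
Timecode: 00:01:17:41.

00:01:17:41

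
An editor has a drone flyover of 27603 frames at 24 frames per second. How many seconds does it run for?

Running time = 27603 / (24) = 1150.125 s.

1150.125 seconds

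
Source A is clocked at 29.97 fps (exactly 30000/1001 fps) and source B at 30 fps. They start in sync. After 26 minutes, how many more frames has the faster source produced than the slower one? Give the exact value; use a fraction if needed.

3600/77 frames

26 min = 1560 s.
A emits 30000/1001 × 1560 = 3600000/77 frames; B emits 30 × 1560 = 46800.
Difference = 3600/77 frames (≈ 46.7532); B is ahead of A.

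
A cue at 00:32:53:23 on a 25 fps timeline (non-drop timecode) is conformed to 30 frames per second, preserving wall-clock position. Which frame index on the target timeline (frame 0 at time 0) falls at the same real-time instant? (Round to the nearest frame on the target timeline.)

frame 59218

Source frame index: (0×3600 + 32×60 + 53) × 25 + 23 = 49348.
Real time: 49348 / (25) = 49348/25 s.
Target frame: (49348/25) × (30) = 296088/5 ≈ 59217.600 → 59218.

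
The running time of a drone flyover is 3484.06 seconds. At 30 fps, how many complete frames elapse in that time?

104521 frames

Frames = 3484.06 × 30 = 522609/5 ≈ 104521.8000.
Complete frames: 104521.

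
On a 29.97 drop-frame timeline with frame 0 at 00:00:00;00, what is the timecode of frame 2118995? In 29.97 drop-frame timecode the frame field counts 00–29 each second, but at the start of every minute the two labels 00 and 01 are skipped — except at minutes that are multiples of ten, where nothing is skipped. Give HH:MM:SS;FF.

19:38:23;27

Ten DF minutes hold 17982 frames, so frame 2118995 lies in block 117 (frames 2103894–2121875) with 15101 frames into that block.
The block's first minute is 1800 frames and the rest 1798 each; 15101 frames reaches minute 8, so 117 × 18 + 8 × 2 = 2122 labels have been skipped so far.
Adding those back, label number 2118995 + 2122 = 2121117 at 30 labels/s is 70703 s + 27 f = 19 h 38 min 23 s frame 27, i.e. 19:38:23;27.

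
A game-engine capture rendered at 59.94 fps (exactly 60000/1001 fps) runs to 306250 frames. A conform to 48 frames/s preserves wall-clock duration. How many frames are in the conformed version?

245245 frames

Target frames = source frames × (target rate / source rate) = 306250 × (48)/(60000/1001) = 306250 × 1001/1250 = 245245.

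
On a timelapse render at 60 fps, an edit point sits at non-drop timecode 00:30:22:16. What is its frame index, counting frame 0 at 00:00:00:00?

109336

Total seconds to the label: (0 × 3600 + 30 × 60 + 22) = 1822.
Frame index = 1822 × 60 + 16 = 109336.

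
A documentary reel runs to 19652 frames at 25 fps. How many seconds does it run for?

786.08 seconds

Running time = 19652 / (25) = 786.08 s.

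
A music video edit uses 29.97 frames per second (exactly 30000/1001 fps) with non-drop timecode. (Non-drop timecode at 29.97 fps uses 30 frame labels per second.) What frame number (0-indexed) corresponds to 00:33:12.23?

Total seconds to the label: (0 × 3600 + 33 × 60 + 12) = 1992.
Frame index = 1992 × 30 + 23 = 59783.

frame 59783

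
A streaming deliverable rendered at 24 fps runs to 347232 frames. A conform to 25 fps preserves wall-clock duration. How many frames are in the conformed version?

Target frames = source frames × (target rate / source rate) = 347232 × (25)/(24) = 347232 × 25/24 = 361700.

361700 frames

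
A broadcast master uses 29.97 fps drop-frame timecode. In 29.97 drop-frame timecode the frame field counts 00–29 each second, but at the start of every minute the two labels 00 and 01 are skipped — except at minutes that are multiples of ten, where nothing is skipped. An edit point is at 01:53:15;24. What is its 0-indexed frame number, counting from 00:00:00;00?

203670

As if non-drop at 30 labels/s: (1 × 3600 + 53 × 60 + 15) × 30 + 24 = 203874.
Minute boundaries passed: 113; those not divisible by 10: 113 − 11 = 102; dropped labels = 2 × 102 = 204.
Actual frame index = 203874 − 204 = 203670.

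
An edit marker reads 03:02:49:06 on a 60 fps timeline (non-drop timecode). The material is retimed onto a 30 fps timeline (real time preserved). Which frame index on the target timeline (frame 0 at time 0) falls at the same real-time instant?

Source frame index: (3×3600 + 2×60 + 49) × 60 + 6 = 658146.
Real time: 658146 / (60) = 109691/10 s.
Target frame: (109691/10) × (30) = 329073.

frame 329073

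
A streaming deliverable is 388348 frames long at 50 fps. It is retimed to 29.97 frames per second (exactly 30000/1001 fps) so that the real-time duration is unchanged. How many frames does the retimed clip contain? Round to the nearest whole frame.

232776 frames

Frames at target rate = 388348 × (30000/1001) / (50) = 233008800/1001 ≈ 232776.024.
Nearest whole frame: 232776.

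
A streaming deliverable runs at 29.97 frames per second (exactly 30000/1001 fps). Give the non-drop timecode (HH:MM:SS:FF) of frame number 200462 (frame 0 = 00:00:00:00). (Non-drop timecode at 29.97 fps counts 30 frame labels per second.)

200462 ÷ 30 = 6682 full seconds, remainder 2 frames.
6682 s = 1 h 51 min 22 s.
Timecode: 01:51:22:02.

01:51:22:02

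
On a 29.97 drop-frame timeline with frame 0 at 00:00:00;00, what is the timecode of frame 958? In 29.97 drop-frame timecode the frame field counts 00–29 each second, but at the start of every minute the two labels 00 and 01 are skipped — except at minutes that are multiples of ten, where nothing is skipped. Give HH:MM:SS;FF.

00:00:31;28

Ten DF minutes hold 17982 frames, so frame 958 lies in block 0 (frames 0–17981) with 958 frames into that block.
The block's first minute is 1800 frames and the rest 1798 each; 958 frames reaches minute 0, so 0 × 18 + 0 × 2 = 0 labels have been skipped so far.
Adding those back, label number 958 + 0 = 958 at 30 labels/s is 31 s + 28 f = 0 h 0 min 31 s frame 28, i.e. 00:00:31;28.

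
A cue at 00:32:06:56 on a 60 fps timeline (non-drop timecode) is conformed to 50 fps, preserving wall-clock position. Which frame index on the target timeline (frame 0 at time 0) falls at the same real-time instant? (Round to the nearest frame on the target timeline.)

frame 96347

Source frame index: (0×3600 + 32×60 + 6) × 60 + 56 = 115616.
Real time: 115616 / (60) = 28904/15 s.
Target frame: (28904/15) × (50) = 289040/3 ≈ 96346.667 → 96347.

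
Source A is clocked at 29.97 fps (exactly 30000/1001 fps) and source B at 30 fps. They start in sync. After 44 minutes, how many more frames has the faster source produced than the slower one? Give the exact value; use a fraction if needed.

44 min = 2640 s.
A emits 30000/1001 × 2640 = 7200000/91 frames; B emits 30 × 2640 = 79200.
Difference = 7200/91 frames (≈ 79.1209); B is ahead of A.

7200/91 frames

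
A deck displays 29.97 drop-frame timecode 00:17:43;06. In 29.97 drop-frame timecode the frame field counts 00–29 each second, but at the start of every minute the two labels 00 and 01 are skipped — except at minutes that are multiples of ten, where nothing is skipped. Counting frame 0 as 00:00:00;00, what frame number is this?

Complete 10-minute blocks: 1, each 17982 frames → 17982.
Remaining 7 whole minutes in the current block: 1800 + 6 × 1798 = 12588 frames.
Within the current minute: 43 × 30 + 6 − 2 = 1294 (labels ;00/;01 skipped at this minute). Total = 17982 + 12588 + 1294 = 31864.

31864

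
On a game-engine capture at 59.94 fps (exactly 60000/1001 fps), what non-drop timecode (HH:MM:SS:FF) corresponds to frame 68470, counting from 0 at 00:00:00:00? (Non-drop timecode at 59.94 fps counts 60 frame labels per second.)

00:19:01:10

68470 ÷ 60 = 1141 full seconds, remainder 10 frames.
1141 s = 0 h 19 min 1 s.
Timecode: 00:19:01:10.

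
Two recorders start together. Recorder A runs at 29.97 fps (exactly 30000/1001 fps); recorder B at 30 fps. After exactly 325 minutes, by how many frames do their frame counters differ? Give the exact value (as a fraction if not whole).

325 min = 19500 s.
A emits 30000/1001 × 19500 = 45000000/77 frames; B emits 30 × 19500 = 585000.
Difference = 45000/77 frames (≈ 584.4156); B is ahead of A.

45000/77 frames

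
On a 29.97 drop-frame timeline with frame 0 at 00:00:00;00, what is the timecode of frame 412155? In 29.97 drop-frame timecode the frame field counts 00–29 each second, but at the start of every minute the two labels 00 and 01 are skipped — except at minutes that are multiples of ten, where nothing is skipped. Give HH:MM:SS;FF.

03:49:12;09

Ten DF minutes hold 17982 frames, so frame 412155 lies in block 22 (frames 395604–413585) with 16551 frames into that block.
The block's first minute is 1800 frames and the rest 1798 each; 16551 frames reaches minute 9, so 22 × 18 + 9 × 2 = 414 labels have been skipped so far.
Adding those back, label number 412155 + 414 = 412569 at 30 labels/s is 13752 s + 9 f = 3 h 49 min 12 s frame 9, i.e. 03:49:12;09.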